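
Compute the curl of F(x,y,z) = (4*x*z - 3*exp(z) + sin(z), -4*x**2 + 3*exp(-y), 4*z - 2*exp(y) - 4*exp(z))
(-2*exp(y), 4*x - 3*exp(z) + cos(z), -8*x)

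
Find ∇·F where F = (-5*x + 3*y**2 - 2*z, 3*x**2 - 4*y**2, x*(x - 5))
-8*y - 5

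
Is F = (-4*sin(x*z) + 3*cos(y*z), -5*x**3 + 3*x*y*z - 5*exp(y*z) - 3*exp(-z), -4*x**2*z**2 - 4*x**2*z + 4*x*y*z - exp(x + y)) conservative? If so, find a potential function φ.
No, ∇×F = (-3*x*y + 4*x*z + 5*y*exp(y*z) - exp(x + y) - 3*exp(-z), 8*x*z**2 + 8*x*z - 4*x*cos(x*z) - 4*y*z - 3*y*sin(y*z) + exp(x + y), -15*x**2 + 3*y*z + 3*z*sin(y*z)) ≠ 0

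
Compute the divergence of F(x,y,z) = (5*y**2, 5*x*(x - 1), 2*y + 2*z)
2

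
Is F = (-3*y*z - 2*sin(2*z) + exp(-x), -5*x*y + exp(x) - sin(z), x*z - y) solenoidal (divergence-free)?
No, ∇·F = -4*x - exp(-x)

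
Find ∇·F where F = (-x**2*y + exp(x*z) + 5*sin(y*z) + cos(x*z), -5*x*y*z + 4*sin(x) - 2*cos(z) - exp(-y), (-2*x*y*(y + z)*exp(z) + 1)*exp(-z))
-4*x*y - 5*x*z + z*exp(x*z) - z*sin(x*z) - exp(-z) + exp(-y)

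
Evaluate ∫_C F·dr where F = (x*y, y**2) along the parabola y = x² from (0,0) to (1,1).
7/12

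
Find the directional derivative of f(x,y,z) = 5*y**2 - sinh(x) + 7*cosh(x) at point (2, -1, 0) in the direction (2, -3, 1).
sqrt(14)*(-cosh(2) + 15 + 7*sinh(2))/7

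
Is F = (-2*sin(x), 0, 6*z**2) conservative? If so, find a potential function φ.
Yes, F is conservative. φ = 2*z**3 + 2*cos(x)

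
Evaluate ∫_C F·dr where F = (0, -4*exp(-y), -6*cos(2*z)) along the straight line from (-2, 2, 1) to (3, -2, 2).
-4*exp(-2) - 3*sin(4) + 3*sin(2) + 4*exp(2)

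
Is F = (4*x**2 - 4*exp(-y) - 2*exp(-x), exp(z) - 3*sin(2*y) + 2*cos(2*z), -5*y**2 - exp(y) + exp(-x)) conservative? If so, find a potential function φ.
No, ∇×F = (-10*y - exp(y) - exp(z) + 4*sin(2*z), exp(-x), -4*exp(-y)) ≠ 0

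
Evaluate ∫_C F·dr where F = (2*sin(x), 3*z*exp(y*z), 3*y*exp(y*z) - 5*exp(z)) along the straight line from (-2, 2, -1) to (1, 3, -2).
-8*exp(-2) - 2*cos(1) + 2*cos(2) + 3*exp(-6) + 5*exp(-1)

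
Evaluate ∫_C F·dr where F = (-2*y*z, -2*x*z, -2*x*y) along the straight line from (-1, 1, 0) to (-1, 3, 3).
18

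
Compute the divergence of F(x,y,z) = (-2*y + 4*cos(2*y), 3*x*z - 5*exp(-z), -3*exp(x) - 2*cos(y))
0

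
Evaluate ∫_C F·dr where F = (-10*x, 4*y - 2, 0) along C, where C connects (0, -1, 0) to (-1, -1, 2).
-5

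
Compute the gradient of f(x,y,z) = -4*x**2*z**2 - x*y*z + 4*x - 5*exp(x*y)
(-8*x*z**2 - y*z - 5*y*exp(x*y) + 4, x*(-z - 5*exp(x*y)), x*(-8*x*z - y))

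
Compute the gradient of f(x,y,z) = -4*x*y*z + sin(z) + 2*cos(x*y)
(-2*y*(2*z + sin(x*y)), -2*x*(2*z + sin(x*y)), -4*x*y + cos(z))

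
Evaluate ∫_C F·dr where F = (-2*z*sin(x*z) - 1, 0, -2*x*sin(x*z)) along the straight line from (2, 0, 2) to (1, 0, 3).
2*cos(3) + 1 - 2*cos(4)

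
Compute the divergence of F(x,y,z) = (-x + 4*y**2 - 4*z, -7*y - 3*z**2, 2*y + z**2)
2*z - 8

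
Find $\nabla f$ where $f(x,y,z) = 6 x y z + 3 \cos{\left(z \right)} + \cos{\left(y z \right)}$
(6*y*z, z*(6*x - sin(y*z)), 6*x*y - y*sin(y*z) - 3*sin(z))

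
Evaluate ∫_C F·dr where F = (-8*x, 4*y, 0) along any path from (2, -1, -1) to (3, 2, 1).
-14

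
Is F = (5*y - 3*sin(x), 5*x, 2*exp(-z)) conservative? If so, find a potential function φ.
Yes, F is conservative. φ = 5*x*y + 3*cos(x) - 2*exp(-z)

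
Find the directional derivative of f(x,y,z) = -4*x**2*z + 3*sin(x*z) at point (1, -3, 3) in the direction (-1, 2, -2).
32/3 - 5*cos(3)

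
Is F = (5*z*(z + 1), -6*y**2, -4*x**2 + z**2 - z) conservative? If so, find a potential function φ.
No, ∇×F = (0, 8*x + 10*z + 5, 0) ≠ 0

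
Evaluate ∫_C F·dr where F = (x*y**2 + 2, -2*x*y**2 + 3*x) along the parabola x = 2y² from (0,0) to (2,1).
98/15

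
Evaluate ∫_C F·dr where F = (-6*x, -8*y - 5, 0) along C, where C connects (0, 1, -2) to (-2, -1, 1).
-2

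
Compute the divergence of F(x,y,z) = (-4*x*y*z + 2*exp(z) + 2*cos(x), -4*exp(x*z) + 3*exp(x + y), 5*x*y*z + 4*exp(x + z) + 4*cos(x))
5*x*y - 4*y*z + 3*exp(x + y) + 4*exp(x + z) - 2*sin(x)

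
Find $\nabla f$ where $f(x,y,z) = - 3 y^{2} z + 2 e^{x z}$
(2*z*exp(x*z), -6*y*z, 2*x*exp(x*z) - 3*y**2)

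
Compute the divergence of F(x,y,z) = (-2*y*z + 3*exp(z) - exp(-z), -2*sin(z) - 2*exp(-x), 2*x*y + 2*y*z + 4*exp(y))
2*y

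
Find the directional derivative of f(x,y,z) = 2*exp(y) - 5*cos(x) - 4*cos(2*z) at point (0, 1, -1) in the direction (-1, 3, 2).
sqrt(14)*(-8*sin(2) + 3*E)/7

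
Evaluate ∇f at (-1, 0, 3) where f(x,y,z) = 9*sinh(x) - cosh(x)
(sinh(1) + 9*cosh(1), 0, 0)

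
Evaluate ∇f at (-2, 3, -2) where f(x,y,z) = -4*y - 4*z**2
(0, -4, 16)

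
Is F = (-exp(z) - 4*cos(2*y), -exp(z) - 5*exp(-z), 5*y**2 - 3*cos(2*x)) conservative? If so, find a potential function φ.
No, ∇×F = (10*y + exp(z) - 5*exp(-z), -exp(z) - 6*sin(2*x), -8*sin(2*y)) ≠ 0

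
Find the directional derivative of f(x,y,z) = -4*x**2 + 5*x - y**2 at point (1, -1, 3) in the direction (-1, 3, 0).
9*sqrt(10)/10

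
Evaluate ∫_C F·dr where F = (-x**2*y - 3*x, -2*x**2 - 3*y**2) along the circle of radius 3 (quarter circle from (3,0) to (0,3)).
-99/2 + 81*pi/16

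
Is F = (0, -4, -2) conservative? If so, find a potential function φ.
Yes, F is conservative. φ = -4*y - 2*z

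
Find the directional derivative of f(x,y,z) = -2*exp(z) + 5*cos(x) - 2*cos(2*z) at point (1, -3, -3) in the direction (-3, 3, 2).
sqrt(22)*(-4 - 8*exp(3)*sin(6) + 15*exp(3)*sin(1))*exp(-3)/22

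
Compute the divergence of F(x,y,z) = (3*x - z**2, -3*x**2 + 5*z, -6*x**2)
3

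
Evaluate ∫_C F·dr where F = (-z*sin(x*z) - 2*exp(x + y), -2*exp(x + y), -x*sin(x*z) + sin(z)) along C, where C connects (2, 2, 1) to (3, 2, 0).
-2*exp(5) - cos(2) + cos(1) + 2*exp(4)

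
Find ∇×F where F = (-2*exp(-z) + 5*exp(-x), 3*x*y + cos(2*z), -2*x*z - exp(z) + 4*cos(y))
(-4*sin(y) + 2*sin(2*z), 2*z + 2*exp(-z), 3*y)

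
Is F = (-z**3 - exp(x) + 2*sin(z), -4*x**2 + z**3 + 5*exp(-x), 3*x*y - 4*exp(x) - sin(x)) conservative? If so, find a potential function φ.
No, ∇×F = (3*x - 3*z**2, -3*y - 3*z**2 + 4*exp(x) + cos(x) + 2*cos(z), -8*x - 5*exp(-x)) ≠ 0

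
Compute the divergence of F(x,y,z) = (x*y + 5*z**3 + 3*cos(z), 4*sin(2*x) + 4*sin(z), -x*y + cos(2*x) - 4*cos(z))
y + 4*sin(z)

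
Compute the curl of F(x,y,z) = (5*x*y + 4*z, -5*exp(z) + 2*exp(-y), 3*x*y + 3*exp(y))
(3*x + 3*exp(y) + 5*exp(z), 4 - 3*y, -5*x)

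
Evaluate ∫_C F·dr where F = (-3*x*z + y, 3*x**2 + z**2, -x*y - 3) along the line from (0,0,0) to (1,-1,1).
-11/2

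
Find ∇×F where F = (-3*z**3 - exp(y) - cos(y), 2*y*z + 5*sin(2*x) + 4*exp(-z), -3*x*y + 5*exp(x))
(-3*x - 2*y + 4*exp(-z), 3*y - 9*z**2 - 5*exp(x), exp(y) - sin(y) + 10*cos(2*x))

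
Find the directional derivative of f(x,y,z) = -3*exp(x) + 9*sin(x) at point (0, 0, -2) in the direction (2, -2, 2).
2*sqrt(3)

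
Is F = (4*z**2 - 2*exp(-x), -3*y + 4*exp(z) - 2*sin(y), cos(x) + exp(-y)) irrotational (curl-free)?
No, ∇×F = (-4*exp(z) - exp(-y), 8*z + sin(x), 0)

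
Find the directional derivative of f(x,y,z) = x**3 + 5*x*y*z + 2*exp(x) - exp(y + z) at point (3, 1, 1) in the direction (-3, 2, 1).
3*sqrt(14)*(-2*exp(3) - 17 - exp(2))/14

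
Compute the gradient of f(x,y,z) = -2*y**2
(0, -4*y, 0)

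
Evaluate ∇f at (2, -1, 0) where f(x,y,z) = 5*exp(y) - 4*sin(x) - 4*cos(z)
(-4*cos(2), 5*exp(-1), 0)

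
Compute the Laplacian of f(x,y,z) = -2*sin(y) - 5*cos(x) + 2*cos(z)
2*sin(y) + 5*cos(x) - 2*cos(z)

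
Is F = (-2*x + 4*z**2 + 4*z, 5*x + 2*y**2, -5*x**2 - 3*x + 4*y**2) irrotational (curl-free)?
No, ∇×F = (8*y, 10*x + 8*z + 7, 5)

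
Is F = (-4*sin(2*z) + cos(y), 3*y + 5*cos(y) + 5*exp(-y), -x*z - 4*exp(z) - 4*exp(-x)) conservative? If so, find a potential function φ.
No, ∇×F = (0, z - 8*cos(2*z) - 4*exp(-x), sin(y)) ≠ 0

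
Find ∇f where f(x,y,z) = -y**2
(0, -2*y, 0)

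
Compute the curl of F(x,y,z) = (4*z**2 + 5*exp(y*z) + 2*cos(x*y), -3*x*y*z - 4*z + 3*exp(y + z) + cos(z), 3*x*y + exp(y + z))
(3*x*y + 3*x - 2*exp(y + z) + sin(z) + 4, 5*y*exp(y*z) - 3*y + 8*z, 2*x*sin(x*y) - 3*y*z - 5*z*exp(y*z))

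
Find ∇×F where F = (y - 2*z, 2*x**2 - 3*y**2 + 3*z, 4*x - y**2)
(-2*y - 3, -6, 4*x - 1)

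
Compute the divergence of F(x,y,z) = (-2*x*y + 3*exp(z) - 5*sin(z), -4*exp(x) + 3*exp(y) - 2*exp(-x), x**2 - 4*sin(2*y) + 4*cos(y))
-2*y + 3*exp(y)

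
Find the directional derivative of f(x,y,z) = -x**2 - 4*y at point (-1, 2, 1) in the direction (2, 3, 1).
-4*sqrt(14)/7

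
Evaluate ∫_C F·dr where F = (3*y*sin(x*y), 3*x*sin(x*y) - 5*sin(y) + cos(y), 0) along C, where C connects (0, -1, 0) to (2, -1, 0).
3 - 3*cos(2)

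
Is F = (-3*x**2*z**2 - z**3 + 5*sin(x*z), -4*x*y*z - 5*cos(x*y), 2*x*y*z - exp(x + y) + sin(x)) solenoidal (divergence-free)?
No, ∇·F = 2*x*y - 6*x*z**2 - 4*x*z + 5*x*sin(x*y) + 5*z*cos(x*z)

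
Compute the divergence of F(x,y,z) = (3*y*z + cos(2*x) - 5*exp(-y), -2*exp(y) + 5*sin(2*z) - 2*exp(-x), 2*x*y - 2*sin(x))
-2*exp(y) - 2*sin(2*x)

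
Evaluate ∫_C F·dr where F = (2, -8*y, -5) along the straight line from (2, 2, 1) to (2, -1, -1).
22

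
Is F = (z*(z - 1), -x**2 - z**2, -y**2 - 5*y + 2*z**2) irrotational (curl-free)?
No, ∇×F = (-2*y + 2*z - 5, 2*z - 1, -2*x)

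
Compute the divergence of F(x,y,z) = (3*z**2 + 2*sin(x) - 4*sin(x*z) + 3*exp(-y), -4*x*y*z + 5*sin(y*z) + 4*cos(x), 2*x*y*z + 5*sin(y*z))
2*x*y - 4*x*z + 5*y*cos(y*z) - 4*z*cos(x*z) + 5*z*cos(y*z) + 2*cos(x)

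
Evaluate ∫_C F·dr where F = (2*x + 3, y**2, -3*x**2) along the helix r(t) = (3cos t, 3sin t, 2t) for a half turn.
-27*pi - 18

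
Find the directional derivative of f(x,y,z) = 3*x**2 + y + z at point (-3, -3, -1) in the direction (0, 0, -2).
-1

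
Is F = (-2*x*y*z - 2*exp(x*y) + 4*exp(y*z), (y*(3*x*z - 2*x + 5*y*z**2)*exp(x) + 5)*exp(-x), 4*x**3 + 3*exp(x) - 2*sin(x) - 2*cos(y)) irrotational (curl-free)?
No, ∇×F = (-y*(3*x + 10*y*z) + 2*sin(y), -12*x**2 - 2*x*y + 4*y*exp(y*z) - 3*exp(x) + 2*cos(x), 2*x*z + 2*x*exp(x*y) + 3*y*z - 2*y - 4*z*exp(y*z) - 5*exp(-x))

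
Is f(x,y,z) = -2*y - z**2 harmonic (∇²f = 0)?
No, ∇²f = -2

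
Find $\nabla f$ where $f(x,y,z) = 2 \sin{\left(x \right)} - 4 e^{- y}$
(2*cos(x), 4*exp(-y), 0)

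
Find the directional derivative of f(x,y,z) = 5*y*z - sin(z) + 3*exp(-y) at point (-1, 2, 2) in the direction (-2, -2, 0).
sqrt(2)*(3 - 10*exp(2))*exp(-2)/2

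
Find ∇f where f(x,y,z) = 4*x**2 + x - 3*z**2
(8*x + 1, 0, -6*z)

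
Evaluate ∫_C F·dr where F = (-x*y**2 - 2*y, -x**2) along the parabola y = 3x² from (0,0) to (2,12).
-136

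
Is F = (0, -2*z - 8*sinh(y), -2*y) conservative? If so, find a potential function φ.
Yes, F is conservative. φ = -2*y*z - 8*cosh(y)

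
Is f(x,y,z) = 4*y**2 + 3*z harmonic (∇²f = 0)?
No, ∇²f = 8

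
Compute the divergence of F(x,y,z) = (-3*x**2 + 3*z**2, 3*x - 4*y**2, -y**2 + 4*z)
-6*x - 8*y + 4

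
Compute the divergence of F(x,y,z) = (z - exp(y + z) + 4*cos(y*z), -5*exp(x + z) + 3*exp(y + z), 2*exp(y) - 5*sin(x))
3*exp(y + z)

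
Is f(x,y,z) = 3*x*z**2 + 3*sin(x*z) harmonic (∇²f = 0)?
No, ∇²f = -3*x*(x*sin(x*z) - 2) - 3*z**2*sin(x*z)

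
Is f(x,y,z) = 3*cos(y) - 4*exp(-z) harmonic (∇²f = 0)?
No, ∇²f = -3*cos(y) - 4*exp(-z)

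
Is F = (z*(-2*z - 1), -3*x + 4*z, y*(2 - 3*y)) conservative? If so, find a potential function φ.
No, ∇×F = (-6*y - 2, -4*z - 1, -3) ≠ 0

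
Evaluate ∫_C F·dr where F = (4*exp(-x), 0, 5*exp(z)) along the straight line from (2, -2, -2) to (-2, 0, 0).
-4*exp(2) - exp(-2) + 5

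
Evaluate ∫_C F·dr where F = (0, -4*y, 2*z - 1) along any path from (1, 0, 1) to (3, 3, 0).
-18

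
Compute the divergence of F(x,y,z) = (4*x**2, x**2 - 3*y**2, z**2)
8*x - 6*y + 2*z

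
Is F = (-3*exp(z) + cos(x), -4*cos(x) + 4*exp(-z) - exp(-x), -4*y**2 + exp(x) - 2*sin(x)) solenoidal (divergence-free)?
No, ∇·F = -sin(x)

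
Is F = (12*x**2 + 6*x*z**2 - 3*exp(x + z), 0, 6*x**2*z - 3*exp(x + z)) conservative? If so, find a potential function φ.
Yes, F is conservative. φ = 4*x**3 + 3*x**2*z**2 - 3*exp(x + z)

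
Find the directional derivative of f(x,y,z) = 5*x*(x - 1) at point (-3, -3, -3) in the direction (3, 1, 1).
-105*sqrt(11)/11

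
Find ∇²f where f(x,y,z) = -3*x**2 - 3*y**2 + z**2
-10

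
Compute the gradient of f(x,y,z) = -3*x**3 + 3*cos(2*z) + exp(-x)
(-9*x**2 - exp(-x), 0, -6*sin(2*z))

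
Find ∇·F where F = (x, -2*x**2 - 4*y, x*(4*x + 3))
-3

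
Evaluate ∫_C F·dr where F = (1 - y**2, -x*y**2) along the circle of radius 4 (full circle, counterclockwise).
-64*pi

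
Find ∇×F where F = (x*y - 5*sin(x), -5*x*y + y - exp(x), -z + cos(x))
(0, sin(x), -x - 5*y - exp(x))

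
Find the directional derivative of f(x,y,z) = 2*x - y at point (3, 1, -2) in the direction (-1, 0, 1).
-sqrt(2)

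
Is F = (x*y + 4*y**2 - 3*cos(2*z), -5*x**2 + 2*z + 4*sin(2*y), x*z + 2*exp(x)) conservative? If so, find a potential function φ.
No, ∇×F = (-2, -z - 2*exp(x) + 6*sin(2*z), -11*x - 8*y) ≠ 0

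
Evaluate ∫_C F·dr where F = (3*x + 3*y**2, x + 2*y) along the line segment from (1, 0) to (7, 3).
147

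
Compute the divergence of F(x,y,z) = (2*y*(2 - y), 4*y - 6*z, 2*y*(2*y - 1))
4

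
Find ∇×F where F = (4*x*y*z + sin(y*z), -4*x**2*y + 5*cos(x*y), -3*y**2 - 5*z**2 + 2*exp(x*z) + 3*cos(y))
(-6*y - 3*sin(y), 4*x*y + y*cos(y*z) - 2*z*exp(x*z), -8*x*y - 4*x*z - 5*y*sin(x*y) - z*cos(y*z))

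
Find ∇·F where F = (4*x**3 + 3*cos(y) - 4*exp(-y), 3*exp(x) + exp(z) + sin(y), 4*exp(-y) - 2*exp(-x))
12*x**2 + cos(y)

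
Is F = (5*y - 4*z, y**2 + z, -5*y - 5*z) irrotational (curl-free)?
No, ∇×F = (-6, -4, -5)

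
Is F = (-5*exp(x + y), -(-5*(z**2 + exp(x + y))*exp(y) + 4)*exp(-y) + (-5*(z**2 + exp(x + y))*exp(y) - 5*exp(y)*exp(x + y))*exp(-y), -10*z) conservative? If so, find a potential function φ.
Yes, F is conservative. φ = (-5*(z**2 + exp(x + y))*exp(y) + 4)*exp(-y)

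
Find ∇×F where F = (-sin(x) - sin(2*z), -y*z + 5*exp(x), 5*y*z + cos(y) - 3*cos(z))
(y + 5*z - sin(y), -2*cos(2*z), 5*exp(x))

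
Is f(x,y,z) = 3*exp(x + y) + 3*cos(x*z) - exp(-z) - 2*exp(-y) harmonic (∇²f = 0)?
No, ∇²f = -3*x**2*cos(x*z) - 3*z**2*cos(x*z) + 6*exp(x + y) - exp(-z) - 2*exp(-y)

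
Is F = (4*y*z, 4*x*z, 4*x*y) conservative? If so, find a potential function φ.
Yes, F is conservative. φ = 4*x*y*z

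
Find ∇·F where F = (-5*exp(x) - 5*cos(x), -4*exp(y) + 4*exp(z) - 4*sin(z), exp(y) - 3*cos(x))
-5*exp(x) - 4*exp(y) + 5*sin(x)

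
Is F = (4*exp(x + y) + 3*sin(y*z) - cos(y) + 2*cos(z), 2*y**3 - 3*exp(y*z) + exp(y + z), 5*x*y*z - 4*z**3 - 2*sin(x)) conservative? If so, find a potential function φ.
No, ∇×F = (5*x*z + 3*y*exp(y*z) - exp(y + z), -5*y*z + 3*y*cos(y*z) - 2*sin(z) + 2*cos(x), -3*z*cos(y*z) - 4*exp(x + y) - sin(y)) ≠ 0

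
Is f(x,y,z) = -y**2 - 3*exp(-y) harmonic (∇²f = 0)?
No, ∇²f = -2 - 3*exp(-y)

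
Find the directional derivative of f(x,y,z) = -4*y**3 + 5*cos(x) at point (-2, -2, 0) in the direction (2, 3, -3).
sqrt(22)*(-72 + 5*sin(2))/11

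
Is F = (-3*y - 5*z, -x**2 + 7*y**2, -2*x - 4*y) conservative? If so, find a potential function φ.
No, ∇×F = (-4, -3, 3 - 2*x) ≠ 0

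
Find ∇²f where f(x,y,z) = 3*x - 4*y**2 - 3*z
-8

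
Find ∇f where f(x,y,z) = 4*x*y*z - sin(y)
(4*y*z, 4*x*z - cos(y), 4*x*y)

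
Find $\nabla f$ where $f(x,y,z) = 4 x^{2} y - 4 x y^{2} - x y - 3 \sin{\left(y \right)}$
(y*(8*x - 4*y - 1), 4*x**2 - 8*x*y - x - 3*cos(y), 0)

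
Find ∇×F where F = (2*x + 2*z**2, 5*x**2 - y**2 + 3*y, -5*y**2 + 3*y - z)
(3 - 10*y, 4*z, 10*x)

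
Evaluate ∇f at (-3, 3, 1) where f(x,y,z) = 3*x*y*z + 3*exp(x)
(3*exp(-3) + 9, -9, -27)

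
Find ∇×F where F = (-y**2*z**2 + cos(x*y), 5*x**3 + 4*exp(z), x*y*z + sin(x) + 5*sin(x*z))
(x*z - 4*exp(z), -2*y**2*z - y*z - 5*z*cos(x*z) - cos(x), 15*x**2 + x*sin(x*y) + 2*y*z**2)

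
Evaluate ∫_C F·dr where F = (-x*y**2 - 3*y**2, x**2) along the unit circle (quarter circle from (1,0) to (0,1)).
35/12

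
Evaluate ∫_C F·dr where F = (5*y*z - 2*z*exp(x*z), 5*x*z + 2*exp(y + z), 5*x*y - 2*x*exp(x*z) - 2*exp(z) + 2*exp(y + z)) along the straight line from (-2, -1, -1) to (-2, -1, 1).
-2*cosh(2) - 4*sinh(1) + 6*sinh(2) + 22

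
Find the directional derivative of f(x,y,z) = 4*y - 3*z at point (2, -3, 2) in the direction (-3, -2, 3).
-17*sqrt(22)/22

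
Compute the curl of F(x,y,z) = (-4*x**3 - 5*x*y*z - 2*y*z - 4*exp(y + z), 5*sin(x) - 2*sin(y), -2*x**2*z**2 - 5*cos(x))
(0, -5*x*y + 4*x*z**2 - 2*y - 4*exp(y + z) - 5*sin(x), 5*x*z + 2*z + 4*exp(y + z) + 5*cos(x))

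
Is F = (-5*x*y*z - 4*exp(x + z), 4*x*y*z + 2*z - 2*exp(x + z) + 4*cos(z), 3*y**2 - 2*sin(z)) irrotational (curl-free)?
No, ∇×F = (-4*x*y + 6*y + 2*exp(x + z) + 4*sin(z) - 2, -5*x*y - 4*exp(x + z), 5*x*z + 4*y*z - 2*exp(x + z))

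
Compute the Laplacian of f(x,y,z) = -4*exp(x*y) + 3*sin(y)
-4*x**2*exp(x*y) - 4*y**2*exp(x*y) - 3*sin(y)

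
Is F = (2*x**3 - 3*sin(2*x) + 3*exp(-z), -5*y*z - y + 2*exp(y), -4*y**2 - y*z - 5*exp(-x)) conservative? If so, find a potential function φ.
No, ∇×F = (-3*y - z, -3*exp(-z) - 5*exp(-x), 0) ≠ 0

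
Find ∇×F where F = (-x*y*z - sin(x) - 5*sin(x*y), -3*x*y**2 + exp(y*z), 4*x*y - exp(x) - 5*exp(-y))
(4*x - y*exp(y*z) + 5*exp(-y), -x*y - 4*y + exp(x), x*z + 5*x*cos(x*y) - 3*y**2)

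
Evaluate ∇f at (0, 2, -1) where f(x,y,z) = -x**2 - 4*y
(0, -4, 0)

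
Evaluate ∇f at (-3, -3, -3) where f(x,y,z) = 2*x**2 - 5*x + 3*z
(-17, 0, 3)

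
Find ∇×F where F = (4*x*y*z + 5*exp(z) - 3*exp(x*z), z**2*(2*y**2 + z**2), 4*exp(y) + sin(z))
(-4*y**2*z - 4*z**3 + 4*exp(y), 4*x*y - 3*x*exp(x*z) + 5*exp(z), -4*x*z)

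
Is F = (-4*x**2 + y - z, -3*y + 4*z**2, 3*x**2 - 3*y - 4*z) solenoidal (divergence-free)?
No, ∇·F = -8*x - 7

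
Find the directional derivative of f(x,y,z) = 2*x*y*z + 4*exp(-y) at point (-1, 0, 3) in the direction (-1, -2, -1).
10*sqrt(6)/3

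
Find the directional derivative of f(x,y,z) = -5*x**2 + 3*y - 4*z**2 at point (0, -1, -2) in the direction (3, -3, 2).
23*sqrt(22)/22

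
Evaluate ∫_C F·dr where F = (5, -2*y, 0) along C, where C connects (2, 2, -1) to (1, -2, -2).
-5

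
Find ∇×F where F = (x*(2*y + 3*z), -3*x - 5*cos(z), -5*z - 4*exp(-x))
(-5*sin(z), 3*x - 4*exp(-x), -2*x - 3)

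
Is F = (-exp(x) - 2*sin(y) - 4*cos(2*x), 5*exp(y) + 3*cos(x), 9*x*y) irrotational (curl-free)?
No, ∇×F = (9*x, -9*y, -3*sin(x) + 2*cos(y))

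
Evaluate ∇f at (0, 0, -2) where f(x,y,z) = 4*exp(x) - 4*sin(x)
(0, 0, 0)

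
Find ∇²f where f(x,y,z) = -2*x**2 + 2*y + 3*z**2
2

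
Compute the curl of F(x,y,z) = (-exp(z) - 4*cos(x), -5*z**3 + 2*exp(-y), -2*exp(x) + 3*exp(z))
(15*z**2, 2*exp(x) - exp(z), 0)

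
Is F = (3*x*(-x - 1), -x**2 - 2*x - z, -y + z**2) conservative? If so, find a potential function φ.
No, ∇×F = (0, 0, -2*x - 2) ≠ 0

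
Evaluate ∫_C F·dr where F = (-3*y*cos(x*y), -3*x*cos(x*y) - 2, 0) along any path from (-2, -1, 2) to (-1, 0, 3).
-2 + 3*sin(2)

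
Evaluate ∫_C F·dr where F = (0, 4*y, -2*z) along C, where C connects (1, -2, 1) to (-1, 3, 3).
2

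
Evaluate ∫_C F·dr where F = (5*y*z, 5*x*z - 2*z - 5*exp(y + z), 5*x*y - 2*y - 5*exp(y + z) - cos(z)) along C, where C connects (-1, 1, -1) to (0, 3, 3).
-5*exp(6) - 20 - sin(1) - sin(3)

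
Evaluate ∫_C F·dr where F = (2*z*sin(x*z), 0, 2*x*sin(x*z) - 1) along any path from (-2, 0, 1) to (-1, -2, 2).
-1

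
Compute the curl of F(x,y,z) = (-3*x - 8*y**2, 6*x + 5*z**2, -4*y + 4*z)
(-10*z - 4, 0, 16*y + 6)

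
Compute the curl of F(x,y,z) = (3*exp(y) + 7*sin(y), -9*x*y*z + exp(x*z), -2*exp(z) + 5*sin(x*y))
(x*(9*y - exp(x*z) + 5*cos(x*y)), -5*y*cos(x*y), -9*y*z + z*exp(x*z) - 3*exp(y) - 7*cos(y))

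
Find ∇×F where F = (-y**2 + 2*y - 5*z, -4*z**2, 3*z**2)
(8*z, -5, 2*y - 2)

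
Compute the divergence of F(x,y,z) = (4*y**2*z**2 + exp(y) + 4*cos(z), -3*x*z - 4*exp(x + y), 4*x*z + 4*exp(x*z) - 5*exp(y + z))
4*x*exp(x*z) + 4*x - 4*exp(x + y) - 5*exp(y + z)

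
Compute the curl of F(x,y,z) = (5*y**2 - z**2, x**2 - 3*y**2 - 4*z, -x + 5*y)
(9, 1 - 2*z, 2*x - 10*y)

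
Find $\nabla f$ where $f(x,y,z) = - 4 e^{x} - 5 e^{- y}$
(-4*exp(x), 5*exp(-y), 0)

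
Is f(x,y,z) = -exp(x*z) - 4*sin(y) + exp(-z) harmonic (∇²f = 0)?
No, ∇²f = -x**2*exp(x*z) - z**2*exp(x*z) + 4*sin(y) + exp(-z)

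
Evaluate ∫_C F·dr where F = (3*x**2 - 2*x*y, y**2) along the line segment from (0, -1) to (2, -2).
37/3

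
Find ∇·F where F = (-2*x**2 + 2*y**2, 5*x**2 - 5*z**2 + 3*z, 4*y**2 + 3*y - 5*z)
-4*x - 5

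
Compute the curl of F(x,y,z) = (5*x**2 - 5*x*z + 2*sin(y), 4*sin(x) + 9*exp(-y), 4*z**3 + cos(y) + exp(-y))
(-sin(y) - exp(-y), -5*x, 4*cos(x) - 2*cos(y))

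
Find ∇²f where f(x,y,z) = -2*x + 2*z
0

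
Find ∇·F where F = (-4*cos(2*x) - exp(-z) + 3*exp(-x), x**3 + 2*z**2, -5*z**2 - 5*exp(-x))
-10*z + 8*sin(2*x) - 3*exp(-x)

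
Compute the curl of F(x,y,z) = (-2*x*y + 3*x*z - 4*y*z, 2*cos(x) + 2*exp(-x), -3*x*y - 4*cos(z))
(-3*x, 3*x - y, 2*x + 4*z - 2*sin(x) - 2*exp(-x))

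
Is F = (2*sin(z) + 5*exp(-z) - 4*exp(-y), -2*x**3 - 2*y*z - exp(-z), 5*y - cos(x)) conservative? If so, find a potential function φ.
No, ∇×F = (2*y + 5 - exp(-z), -sin(x) + 2*cos(z) - 5*exp(-z), -6*x**2 - 4*exp(-y)) ≠ 0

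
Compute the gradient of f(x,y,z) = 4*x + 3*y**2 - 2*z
(4, 6*y, -2)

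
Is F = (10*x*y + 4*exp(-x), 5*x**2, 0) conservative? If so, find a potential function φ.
Yes, F is conservative. φ = 5*x**2*y - 4*exp(-x)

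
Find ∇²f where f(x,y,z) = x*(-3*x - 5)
-6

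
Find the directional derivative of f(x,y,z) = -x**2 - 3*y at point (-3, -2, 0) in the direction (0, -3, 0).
3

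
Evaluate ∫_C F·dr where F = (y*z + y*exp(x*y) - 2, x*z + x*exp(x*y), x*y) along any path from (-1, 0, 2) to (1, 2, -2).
-9 + exp(2)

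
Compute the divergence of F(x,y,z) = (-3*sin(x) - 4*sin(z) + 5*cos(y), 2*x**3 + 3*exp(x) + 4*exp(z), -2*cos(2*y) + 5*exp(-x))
-3*cos(x)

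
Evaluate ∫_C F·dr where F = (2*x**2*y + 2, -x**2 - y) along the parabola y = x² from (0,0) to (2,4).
4/5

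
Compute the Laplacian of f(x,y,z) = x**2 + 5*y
2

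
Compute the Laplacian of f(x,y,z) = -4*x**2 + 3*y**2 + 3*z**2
4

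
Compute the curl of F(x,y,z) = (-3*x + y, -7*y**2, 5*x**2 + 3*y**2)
(6*y, -10*x, -1)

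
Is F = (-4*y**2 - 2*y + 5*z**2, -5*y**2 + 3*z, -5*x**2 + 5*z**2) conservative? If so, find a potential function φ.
No, ∇×F = (-3, 10*x + 10*z, 8*y + 2) ≠ 0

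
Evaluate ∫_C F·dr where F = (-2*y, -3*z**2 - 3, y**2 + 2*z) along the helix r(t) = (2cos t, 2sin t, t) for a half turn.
pi*(pi + 18)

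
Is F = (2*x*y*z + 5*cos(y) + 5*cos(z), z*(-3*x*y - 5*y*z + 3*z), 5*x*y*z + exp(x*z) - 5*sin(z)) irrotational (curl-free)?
No, ∇×F = (3*x*y + 5*x*z + 10*y*z - 6*z, 2*x*y - 5*y*z - z*exp(x*z) - 5*sin(z), -2*x*z - 3*y*z + 5*sin(y))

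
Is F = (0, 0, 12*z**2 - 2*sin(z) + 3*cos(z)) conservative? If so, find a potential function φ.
Yes, F is conservative. φ = 4*z**3 + 3*sin(z) + 2*cos(z)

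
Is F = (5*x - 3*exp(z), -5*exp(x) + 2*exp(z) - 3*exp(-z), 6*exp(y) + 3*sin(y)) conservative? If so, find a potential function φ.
No, ∇×F = (6*exp(y) - 2*exp(z) + 3*cos(y) - 3*exp(-z), -3*exp(z), -5*exp(x)) ≠ 0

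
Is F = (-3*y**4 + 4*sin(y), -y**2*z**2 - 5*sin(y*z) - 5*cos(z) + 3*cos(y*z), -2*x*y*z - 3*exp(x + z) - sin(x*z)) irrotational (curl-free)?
No, ∇×F = (-2*x*z + 2*y**2*z + 3*y*sin(y*z) + 5*y*cos(y*z) - 5*sin(z), 2*y*z + z*cos(x*z) + 3*exp(x + z), 12*y**3 - 4*cos(y))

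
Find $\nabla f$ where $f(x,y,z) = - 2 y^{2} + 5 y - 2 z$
(0, 5 - 4*y, -2)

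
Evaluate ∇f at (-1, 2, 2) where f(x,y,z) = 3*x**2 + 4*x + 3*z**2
(-2, 0, 12)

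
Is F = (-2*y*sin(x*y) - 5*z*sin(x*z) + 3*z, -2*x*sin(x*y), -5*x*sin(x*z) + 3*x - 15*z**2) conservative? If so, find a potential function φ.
Yes, F is conservative. φ = 3*x*z - 5*z**3 + 2*cos(x*y) + 5*cos(x*z)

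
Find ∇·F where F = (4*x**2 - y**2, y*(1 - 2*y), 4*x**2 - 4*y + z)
8*x - 4*y + 2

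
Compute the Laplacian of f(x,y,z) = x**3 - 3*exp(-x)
6*x - 3*exp(-x)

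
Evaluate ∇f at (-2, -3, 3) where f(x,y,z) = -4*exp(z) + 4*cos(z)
(0, 0, -4*exp(3) - 4*sin(3))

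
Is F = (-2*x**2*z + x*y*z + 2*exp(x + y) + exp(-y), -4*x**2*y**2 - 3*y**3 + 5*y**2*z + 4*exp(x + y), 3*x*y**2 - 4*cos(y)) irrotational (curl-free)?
No, ∇×F = (6*x*y - 5*y**2 + 4*sin(y), -2*x**2 + x*y - 3*y**2, -8*x*y**2 - x*z + 2*exp(x + y) + exp(-y))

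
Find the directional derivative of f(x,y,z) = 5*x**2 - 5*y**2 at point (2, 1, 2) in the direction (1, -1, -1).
10*sqrt(3)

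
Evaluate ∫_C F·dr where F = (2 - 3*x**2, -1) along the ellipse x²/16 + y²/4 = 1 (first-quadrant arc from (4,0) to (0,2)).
54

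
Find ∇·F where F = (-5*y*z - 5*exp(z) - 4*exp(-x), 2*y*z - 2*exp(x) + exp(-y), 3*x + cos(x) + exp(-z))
2*z - exp(-z) - exp(-y) + 4*exp(-x)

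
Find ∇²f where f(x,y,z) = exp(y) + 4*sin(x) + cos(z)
exp(y) - 4*sin(x) - cos(z)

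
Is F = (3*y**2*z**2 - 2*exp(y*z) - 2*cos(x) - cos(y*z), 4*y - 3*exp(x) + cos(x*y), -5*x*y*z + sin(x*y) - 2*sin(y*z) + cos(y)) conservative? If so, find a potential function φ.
No, ∇×F = (-5*x*z + x*cos(x*y) - 2*z*cos(y*z) - sin(y), y*(6*y*z + 5*z - 2*exp(y*z) + sin(y*z) - cos(x*y)), -6*y*z**2 - y*sin(x*y) + 2*z*exp(y*z) - z*sin(y*z) - 3*exp(x)) ≠ 0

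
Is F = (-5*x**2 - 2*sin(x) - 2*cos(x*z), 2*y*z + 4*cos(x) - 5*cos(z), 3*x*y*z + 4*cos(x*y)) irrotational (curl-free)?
No, ∇×F = (3*x*z - 4*x*sin(x*y) - 2*y - 5*sin(z), 2*x*sin(x*z) - 3*y*z + 4*y*sin(x*y), -4*sin(x))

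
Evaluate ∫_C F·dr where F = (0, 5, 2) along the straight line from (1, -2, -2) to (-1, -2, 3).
10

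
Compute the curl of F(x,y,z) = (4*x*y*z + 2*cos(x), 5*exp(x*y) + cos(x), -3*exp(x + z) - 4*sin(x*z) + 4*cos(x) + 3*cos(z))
(0, 4*x*y + 4*z*cos(x*z) + 3*exp(x + z) + 4*sin(x), -4*x*z + 5*y*exp(x*y) - sin(x))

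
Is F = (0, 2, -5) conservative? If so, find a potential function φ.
Yes, F is conservative. φ = 2*y - 5*z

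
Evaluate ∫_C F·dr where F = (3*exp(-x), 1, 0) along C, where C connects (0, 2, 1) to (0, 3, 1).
1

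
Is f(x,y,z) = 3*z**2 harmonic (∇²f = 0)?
No, ∇²f = 6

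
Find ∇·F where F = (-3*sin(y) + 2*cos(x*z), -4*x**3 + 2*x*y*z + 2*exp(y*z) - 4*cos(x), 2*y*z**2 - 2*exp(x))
2*z*(x + 2*y + exp(y*z) - sin(x*z))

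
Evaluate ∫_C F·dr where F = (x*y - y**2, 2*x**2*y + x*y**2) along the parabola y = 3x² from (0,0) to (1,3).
1773/140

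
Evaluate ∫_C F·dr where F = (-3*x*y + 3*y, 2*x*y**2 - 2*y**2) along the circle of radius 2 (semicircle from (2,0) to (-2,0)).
-2*pi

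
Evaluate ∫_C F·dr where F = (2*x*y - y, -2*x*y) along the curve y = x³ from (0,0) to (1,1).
-99/140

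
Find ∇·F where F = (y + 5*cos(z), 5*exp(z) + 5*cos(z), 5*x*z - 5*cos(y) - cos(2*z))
5*x + 2*sin(2*z)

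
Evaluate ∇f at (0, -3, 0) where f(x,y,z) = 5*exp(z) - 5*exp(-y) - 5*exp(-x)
(5, 5*exp(3), 5)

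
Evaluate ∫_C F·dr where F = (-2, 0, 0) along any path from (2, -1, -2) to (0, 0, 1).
4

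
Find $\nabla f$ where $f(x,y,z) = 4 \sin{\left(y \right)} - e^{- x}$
(exp(-x), 4*cos(y), 0)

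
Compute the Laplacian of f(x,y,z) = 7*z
0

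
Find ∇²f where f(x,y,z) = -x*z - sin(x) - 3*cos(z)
sin(x) + 3*cos(z)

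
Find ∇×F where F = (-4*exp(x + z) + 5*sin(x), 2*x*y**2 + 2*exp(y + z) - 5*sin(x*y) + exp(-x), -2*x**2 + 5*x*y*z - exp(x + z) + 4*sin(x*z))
(5*x*z - 2*exp(y + z), 4*x - 5*y*z - 4*z*cos(x*z) - 3*exp(x + z), 2*y**2 - 5*y*cos(x*y) - exp(-x))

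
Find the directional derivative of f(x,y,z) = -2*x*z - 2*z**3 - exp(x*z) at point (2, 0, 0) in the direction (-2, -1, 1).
-sqrt(6)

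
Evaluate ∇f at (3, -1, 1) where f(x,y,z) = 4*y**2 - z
(0, -8, -1)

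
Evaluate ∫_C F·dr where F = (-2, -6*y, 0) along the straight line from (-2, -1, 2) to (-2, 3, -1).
-24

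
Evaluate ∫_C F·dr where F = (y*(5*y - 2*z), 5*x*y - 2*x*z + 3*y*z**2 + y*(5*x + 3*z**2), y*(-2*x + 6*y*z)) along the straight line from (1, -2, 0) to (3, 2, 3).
112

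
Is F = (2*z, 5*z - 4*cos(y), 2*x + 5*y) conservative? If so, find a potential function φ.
Yes, F is conservative. φ = 2*x*z + 5*y*z - 4*sin(y)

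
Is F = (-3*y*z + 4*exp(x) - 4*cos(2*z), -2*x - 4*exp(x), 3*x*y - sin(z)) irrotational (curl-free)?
No, ∇×F = (3*x, -6*y + 8*sin(2*z), 3*z - 4*exp(x) - 2)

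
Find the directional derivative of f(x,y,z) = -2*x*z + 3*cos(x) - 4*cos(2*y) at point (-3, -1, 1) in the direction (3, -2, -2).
sqrt(17)*(-18 + 9*sin(3) + 16*sin(2))/17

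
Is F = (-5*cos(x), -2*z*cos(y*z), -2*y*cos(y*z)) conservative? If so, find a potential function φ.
Yes, F is conservative. φ = -5*sin(x) - 2*sin(y*z)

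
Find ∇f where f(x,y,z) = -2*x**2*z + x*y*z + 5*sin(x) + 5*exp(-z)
(-4*x*z + y*z + 5*cos(x), x*z, -2*x**2 + x*y - 5*exp(-z))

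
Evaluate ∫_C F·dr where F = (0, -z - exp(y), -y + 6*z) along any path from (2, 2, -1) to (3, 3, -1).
-exp(3) + 1 + exp(2)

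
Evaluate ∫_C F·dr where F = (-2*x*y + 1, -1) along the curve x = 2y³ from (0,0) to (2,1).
-17/7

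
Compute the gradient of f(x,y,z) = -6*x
(-6, 0, 0)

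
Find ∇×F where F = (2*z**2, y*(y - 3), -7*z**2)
(0, 4*z, 0)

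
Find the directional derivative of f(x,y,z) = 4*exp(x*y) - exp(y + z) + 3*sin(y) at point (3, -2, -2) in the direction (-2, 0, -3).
sqrt(13)*(16 + 3*exp(2))*exp(-6)/13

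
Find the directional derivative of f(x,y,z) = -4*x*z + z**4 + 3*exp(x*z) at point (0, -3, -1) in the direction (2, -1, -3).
sqrt(14)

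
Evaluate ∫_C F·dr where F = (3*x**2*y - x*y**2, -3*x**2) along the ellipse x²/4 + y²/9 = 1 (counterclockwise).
-18*pi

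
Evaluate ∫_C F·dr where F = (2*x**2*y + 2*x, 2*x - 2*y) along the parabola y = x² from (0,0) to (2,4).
172/15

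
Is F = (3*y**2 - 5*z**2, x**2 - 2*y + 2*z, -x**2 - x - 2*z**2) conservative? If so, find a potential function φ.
No, ∇×F = (-2, 2*x - 10*z + 1, 2*x - 6*y) ≠ 0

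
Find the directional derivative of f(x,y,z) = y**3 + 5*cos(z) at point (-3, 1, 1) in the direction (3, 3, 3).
sqrt(3)*(3 - 5*sin(1))/3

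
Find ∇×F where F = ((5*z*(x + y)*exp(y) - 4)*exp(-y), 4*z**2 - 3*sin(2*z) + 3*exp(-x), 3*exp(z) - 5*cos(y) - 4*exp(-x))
(-8*z + 5*sin(y) + 6*cos(2*z), 5*x + 5*y - 4*exp(-x), -5*z - 4*exp(-y) - 3*exp(-x))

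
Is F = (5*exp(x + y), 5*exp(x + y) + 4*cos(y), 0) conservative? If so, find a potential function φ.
Yes, F is conservative. φ = 5*exp(x + y) + 4*sin(y)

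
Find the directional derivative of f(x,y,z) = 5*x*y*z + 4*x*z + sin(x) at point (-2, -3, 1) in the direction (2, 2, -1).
-64/3 + 2*cos(2)/3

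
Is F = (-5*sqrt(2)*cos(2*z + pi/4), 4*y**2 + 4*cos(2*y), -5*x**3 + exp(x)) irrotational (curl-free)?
No, ∇×F = (0, 15*x**2 - exp(x) + 10*sqrt(2)*sin(2*z + pi/4), 0)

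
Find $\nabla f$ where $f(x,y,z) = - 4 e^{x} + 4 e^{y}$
(-4*exp(x), 4*exp(y), 0)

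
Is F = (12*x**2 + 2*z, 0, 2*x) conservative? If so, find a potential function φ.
Yes, F is conservative. φ = 2*x*(2*x**2 + z)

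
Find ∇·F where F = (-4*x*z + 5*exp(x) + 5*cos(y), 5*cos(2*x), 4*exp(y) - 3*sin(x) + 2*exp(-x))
-4*z + 5*exp(x)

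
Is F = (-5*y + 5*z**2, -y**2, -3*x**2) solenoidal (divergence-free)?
No, ∇·F = -2*y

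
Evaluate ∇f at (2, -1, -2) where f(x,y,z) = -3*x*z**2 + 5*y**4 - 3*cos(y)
(-12, -20 - 3*sin(1), 24)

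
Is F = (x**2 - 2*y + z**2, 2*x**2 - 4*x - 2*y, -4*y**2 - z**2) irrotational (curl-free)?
No, ∇×F = (-8*y, 2*z, 4*x - 2)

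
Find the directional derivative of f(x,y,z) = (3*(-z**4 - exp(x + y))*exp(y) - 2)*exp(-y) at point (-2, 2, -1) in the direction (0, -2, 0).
3 - 2*exp(-2)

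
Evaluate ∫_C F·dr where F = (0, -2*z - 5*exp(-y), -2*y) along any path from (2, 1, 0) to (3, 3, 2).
-12 - 5*exp(-1) + 5*exp(-3)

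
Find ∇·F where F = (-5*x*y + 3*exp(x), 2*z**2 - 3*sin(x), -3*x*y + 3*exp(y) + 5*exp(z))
-5*y + 3*exp(x) + 5*exp(z)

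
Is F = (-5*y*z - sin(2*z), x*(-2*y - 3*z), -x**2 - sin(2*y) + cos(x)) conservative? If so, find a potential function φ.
No, ∇×F = (3*x - 2*cos(2*y), 2*x - 5*y + sin(x) - 2*cos(2*z), -2*y + 2*z) ≠ 0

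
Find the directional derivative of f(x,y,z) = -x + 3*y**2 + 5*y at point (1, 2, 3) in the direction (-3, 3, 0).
9*sqrt(2)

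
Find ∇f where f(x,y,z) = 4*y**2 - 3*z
(0, 8*y, -3)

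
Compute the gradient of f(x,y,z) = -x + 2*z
(-1, 0, 2)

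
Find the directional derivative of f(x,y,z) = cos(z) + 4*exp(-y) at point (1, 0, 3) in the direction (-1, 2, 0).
-8*sqrt(5)/5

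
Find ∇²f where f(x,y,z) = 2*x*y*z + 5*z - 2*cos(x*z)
2*(x**2 + z**2)*cos(x*z)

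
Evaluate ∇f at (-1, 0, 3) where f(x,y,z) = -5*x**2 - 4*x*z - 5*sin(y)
(-2, -5, 4)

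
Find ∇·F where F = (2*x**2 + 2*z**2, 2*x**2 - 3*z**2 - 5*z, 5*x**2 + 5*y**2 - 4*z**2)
4*x - 8*z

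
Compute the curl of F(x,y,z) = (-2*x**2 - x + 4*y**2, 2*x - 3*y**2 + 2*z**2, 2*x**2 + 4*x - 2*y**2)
(-4*y - 4*z, -4*x - 4, 2 - 8*y)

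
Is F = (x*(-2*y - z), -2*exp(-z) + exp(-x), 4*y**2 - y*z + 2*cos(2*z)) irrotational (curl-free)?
No, ∇×F = (8*y - z - 2*exp(-z), -x, 2*x - exp(-x))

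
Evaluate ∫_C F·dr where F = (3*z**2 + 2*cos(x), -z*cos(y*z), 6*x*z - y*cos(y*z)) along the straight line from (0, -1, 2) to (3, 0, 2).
-sin(2) + 2*sin(3) + 36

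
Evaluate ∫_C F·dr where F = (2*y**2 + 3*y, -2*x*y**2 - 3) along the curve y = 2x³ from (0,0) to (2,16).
-167752/35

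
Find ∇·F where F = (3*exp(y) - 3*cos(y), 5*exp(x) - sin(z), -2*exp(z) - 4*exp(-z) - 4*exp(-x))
-2*exp(z) + 4*exp(-z)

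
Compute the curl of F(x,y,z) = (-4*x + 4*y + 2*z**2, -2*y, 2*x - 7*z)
(0, 4*z - 2, -4)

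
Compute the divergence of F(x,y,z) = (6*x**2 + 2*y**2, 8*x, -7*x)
12*x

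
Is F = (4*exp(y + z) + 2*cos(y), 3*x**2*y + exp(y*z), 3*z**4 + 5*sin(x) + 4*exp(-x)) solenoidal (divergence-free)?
No, ∇·F = 3*x**2 + 12*z**3 + z*exp(y*z)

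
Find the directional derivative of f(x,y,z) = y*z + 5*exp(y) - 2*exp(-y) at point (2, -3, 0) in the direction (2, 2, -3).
sqrt(17)*(10 + 9*exp(3) + 4*exp(6))*exp(-3)/17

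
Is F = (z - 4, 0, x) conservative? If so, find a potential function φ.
Yes, F is conservative. φ = x*(z - 4)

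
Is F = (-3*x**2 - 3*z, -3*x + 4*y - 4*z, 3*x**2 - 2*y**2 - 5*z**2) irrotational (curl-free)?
No, ∇×F = (4 - 4*y, -6*x - 3, -3)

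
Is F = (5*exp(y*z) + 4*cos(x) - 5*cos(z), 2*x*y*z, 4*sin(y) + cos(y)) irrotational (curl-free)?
No, ∇×F = (-2*x*y - sin(y) + 4*cos(y), 5*y*exp(y*z) + 5*sin(z), z*(2*y - 5*exp(y*z)))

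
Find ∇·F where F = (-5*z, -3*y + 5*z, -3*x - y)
-3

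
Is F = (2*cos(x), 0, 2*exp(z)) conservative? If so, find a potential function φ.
Yes, F is conservative. φ = 2*exp(z) + 2*sin(x)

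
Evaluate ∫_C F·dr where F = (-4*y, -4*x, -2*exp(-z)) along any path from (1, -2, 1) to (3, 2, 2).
-32 - 2*exp(-1) + 2*exp(-2)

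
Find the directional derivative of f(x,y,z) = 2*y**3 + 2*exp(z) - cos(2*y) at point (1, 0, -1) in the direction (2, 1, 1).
sqrt(6)*exp(-1)/3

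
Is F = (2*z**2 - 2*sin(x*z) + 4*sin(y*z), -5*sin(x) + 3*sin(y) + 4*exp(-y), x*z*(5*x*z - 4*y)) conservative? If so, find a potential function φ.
No, ∇×F = (-4*x*z, -10*x*z**2 - 2*x*cos(x*z) + 4*y*z + 4*y*cos(y*z) + 4*z, -4*z*cos(y*z) - 5*cos(x)) ≠ 0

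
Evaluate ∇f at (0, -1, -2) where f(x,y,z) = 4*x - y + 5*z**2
(4, -1, -20)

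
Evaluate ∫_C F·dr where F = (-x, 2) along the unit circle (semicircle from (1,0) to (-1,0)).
0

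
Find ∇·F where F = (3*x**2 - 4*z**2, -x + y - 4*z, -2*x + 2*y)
6*x + 1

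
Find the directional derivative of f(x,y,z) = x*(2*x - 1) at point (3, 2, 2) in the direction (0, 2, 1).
0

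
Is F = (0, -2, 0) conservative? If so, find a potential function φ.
Yes, F is conservative. φ = -2*y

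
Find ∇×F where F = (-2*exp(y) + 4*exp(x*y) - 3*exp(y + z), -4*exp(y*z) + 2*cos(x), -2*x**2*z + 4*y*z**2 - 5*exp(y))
(4*y*exp(y*z) + 4*z**2 - 5*exp(y), 4*x*z - 3*exp(y + z), -4*x*exp(x*y) + 2*exp(y) + 3*exp(y + z) - 2*sin(x))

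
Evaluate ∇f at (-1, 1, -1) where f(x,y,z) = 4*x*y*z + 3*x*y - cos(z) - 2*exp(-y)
(-1, 2*exp(-1) + 1, -4 - sin(1))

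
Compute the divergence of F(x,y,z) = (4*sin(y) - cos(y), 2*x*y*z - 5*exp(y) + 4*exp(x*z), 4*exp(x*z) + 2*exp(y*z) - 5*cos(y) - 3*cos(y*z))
2*x*z + 4*x*exp(x*z) + 2*y*exp(y*z) + 3*y*sin(y*z) - 5*exp(y)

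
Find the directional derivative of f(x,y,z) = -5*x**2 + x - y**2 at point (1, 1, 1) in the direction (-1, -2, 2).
13/3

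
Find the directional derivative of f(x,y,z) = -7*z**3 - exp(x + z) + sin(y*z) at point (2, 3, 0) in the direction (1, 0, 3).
sqrt(10)*(9 - 4*exp(2))/10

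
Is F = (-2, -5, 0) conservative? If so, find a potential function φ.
Yes, F is conservative. φ = -2*x - 5*y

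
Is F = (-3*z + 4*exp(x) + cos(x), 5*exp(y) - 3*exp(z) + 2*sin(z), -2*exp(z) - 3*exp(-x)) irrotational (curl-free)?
No, ∇×F = (3*exp(z) - 2*cos(z), -3 - 3*exp(-x), 0)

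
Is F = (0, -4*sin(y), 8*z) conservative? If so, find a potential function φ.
Yes, F is conservative. φ = 4*z**2 + 4*cos(y)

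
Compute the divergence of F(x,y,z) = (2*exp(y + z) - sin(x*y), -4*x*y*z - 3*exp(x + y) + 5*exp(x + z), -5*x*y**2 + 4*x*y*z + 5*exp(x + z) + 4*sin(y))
4*x*y - 4*x*z - y*cos(x*y) - 3*exp(x + y) + 5*exp(x + z)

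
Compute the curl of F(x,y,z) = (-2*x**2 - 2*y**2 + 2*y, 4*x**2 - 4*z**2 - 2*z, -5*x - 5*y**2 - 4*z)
(-10*y + 8*z + 2, 5, 8*x + 4*y - 2)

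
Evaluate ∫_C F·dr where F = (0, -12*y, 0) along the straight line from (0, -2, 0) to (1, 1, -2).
18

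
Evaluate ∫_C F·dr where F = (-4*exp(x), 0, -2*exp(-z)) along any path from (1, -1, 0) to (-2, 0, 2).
-2 - 2*exp(-2) + 4*E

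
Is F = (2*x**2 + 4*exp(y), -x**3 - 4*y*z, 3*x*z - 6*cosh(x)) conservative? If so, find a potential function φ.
No, ∇×F = (4*y, -3*z + 6*sinh(x), -3*x**2 - 4*exp(y)) ≠ 0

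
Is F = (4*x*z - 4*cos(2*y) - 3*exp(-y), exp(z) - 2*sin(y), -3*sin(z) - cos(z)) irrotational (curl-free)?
No, ∇×F = (-exp(z), 4*x, -8*sin(2*y) - 3*exp(-y))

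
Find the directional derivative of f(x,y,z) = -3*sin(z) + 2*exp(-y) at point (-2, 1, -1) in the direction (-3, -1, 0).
sqrt(10)*exp(-1)/5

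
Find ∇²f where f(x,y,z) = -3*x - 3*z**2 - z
-6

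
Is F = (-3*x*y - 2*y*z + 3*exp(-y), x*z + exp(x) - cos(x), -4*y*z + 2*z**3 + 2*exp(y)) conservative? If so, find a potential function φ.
No, ∇×F = (-x - 4*z + 2*exp(y), -2*y, 3*x + 3*z + exp(x) + sin(x) + 3*exp(-y)) ≠ 0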